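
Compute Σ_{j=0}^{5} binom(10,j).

1 + 10 + 45 + 120 + 210 + 252 = 638.

638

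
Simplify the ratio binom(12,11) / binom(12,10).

C(n,k+1)/C(n,k) = (n−k)/(k+1) = (12−10)/(10+1) = 2/11.

2/11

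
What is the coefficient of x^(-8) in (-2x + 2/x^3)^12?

General term: C(12,j)·(-2x)^j·(2/x^3)^(12-j), with x-exponent 1j − 3(12−j) = 4j − 36.
Set 4j − 36 = -8: j = 7.
C(12,7) = 792; (-2)^7 = -128; 2^5 = 32.
Coefficient = 792 · (-128) · 32 = -3244032.

-3244032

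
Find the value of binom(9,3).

84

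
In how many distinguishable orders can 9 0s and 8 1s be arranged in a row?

Choose positions for the 0s: C(17,9) = 24310.

24310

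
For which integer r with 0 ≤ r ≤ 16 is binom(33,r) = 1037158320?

C(33,r) increases on 0 ≤ r ≤ 16. C(33,14) = 818809200 and C(33,15) = 1037158320, so r = 15.

15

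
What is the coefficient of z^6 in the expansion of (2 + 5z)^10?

The general term is C(10,j)·(2)^j·(5z)^(10-j); the z^6 term has j = 4.
C(10,4) = 210.
Coefficient = C(10,4) · 2^4 · 5^6 = 210 · 16 · 15625 = 52500000.

52500000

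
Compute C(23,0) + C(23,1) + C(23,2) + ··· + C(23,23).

8388608

Setting x = 1 in (1+x)^23 gives Σ C(23,i) = 2^23 = 8388608.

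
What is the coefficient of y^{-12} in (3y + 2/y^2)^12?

General term: C(12,j)·(3y)^j·(2/y^2)^(12-j), with y-exponent 1j − 2(12−j) = 3j − 24.
Set 3j − 24 = -12: j = 4.
C(12,4) = 495; 3^4 = 81; 2^8 = 256.
Coefficient = 495 · 81 · 256 = 10264320.

10264320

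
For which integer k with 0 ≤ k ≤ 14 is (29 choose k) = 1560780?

C(29,k) increases on 0 ≤ k ≤ 14. C(29,6) = 475020 and C(29,7) = 1560780, so k = 7.

7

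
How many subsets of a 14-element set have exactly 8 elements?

Choose the 8 positions: C(14,8) = 3003.

3003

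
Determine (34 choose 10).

C(34,10) = (34·33·32·31·30·29·28·27·26·25) / 10! = 475837794432000 / 3628800 = 131128140.

131128140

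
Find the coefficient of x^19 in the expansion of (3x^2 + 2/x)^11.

General term: C(11,j)·(3x^2)^j·(2/x)^(11-j), with x-exponent 2j − 1(11−j) = 3j − 11.
Set 3j − 11 = 19: j = 10.
C(11,10) = 11; 3^10 = 59049; 2^1 = 2.
Coefficient = 11 · 59049 · 2 = 1299078.

1299078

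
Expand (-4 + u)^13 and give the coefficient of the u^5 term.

The general term is C(13,j)·(-4)^j·(u)^(13-j); the u^5 term has j = 8.
C(13,8) = 1287.
Coefficient = C(13,8) · (-4)^8 = 1287 · 65536 = 84344832.

84344832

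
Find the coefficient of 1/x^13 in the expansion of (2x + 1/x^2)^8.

16

General term: C(8,j)·(2x)^j·(1/x^2)^(8-j), with x-exponent 1j − 2(8−j) = 3j − 16.
Set 3j − 16 = -13: j = 1.
C(8,1) = 8; 2^1 = 2; 1^7 = 1.
Coefficient = 8 · 2 · 1 = 16.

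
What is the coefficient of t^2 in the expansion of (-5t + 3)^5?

The general term is C(5,j)·(-5t)^j·(3)^(5-j); the t^2 term has j = 2.
C(5,2) = 10.
Coefficient = C(5,2) · (-5)^2 · 3^3 = 10 · 25 · 27 = 6750.

6750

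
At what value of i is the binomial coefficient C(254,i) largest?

127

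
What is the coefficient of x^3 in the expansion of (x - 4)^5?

160

The general term is C(5,j)·(x)^j·(-4)^(5-j); the x^3 term has j = 3.
C(5,3) = 10.
Coefficient = C(5,3) · (-4)^2 = 10 · 16 = 160.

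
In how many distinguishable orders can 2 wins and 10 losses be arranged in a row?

Choose positions for the wins: C(12,2) = 66.

66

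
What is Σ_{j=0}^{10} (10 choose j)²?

184756

Σ C(10,j)² is the coefficient of x^10 in (1+x)^10(1+x)^10 = (1+x)^20, i.e. C(20,10) = 184756.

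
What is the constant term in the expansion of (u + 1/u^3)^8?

General term: C(8,j)·(u)^j·(1/u^3)^(8-j), with u-exponent 1j − 3(8−j) = 4j − 24.
Set 4j − 24 = 0: j = 6.
C(8,6) = 28; 1^6 = 1; 1^2 = 1.
Coefficient = 28 · 1 · 1 = 28.

28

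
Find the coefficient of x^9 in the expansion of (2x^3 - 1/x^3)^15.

2562560

General term: C(15,j)·(2x^3)^j·(-1/x^3)^(15-j), with x-exponent 3j − 3(15−j) = 6j − 45.
Set 6j − 45 = 9: j = 9.
C(15,9) = 5005; 2^9 = 512; (-1)^6 = 1.
Coefficient = 5005 · 512 · 1 = 2562560.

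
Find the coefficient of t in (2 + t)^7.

448

The general term is C(7,j)·(2)^j·(t)^(7-j); the t^1 term has j = 6.
C(7,6) = 7.
Coefficient = C(7,6) · 2^6 = 7 · 64 = 448.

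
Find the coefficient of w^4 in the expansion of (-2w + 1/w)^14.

-1025024

General term: C(14,j)·(-2w)^j·(1/w)^(14-j), with w-exponent 1j − 1(14−j) = 2j − 14.
Set 2j − 14 = 4: j = 9.
C(14,9) = 2002; (-2)^9 = -512; 1^5 = 1.
Coefficient = 2002 · (-512) · 1 = -1025024.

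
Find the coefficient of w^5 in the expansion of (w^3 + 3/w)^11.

721710

General term: C(11,j)·(w^3)^j·(3/w)^(11-j), with w-exponent 3j − 1(11−j) = 4j − 11.
Set 4j − 11 = 5: j = 4.
C(11,4) = 330; 1^4 = 1; 3^7 = 2187.
Coefficient = 330 · 1 · 2187 = 721710.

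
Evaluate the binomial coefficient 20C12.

125970

C(20,12) = C(20,8) by symmetry.
C(20,8) = (20·19·18·17·16·15·14·13) / 8! = 5079110400 / 40320 = 125970.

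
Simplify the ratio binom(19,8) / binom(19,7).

3/2

C(n,k+1)/C(n,k) = (n−k)/(k+1) = (19−7)/(7+1) = 12/8 = 3/2.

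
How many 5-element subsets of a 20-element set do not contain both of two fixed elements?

14688

All 5-subsets: C(20,5) = 15504. Those containing both fixed elements: C(18,3) = 816.
15504 − 816 = 14688.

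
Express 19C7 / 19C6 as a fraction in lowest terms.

C(n,k+1)/C(n,k) = (n−k)/(k+1) = (19−6)/(6+1) = 13/7.

13/7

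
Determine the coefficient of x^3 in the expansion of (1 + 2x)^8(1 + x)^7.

1603

Coefficient of x^3 = Σ_{j} C(8,j)·2^j·C(7,3-j)·1^(3-j) for j from 0 to 3.
= 35 + 336 + 784 + 448 = 1603.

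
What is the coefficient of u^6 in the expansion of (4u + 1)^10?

The general term is C(10,j)·(4u)^j·(1)^(10-j); the u^6 term has j = 6.
C(10,6) = 210.
Coefficient = C(10,6) · 4^6 = 210 · 4096 = 860160.

860160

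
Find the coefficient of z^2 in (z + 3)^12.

3897234

The general term is C(12,j)·(z)^j·(3)^(12-j); the z^2 term has j = 2.
C(12,2) = 66.
Coefficient = C(12,2) · 3^10 = 66 · 59049 = 3897234.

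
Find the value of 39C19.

68923264410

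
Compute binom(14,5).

2002

C(14,5) = (14·13·12·11·10) / 5! = 240240 / 120 = 2002.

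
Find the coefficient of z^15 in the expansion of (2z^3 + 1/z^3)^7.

General term: C(7,j)·(2z^3)^j·(1/z^3)^(7-j), with z-exponent 3j − 3(7−j) = 6j − 21.
Set 6j − 21 = 15: j = 6.
C(7,6) = 7; 2^6 = 64; 1^1 = 1.
Coefficient = 7 · 64 · 1 = 448.

448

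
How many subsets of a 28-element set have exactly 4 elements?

20475

Choose the 4 positions: C(28,4) = 20475.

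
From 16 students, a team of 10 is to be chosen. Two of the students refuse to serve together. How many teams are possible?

5005

All 10-subsets: C(16,10) = 8008. Those containing both fixed elements: C(14,8) = 3003.
8008 − 3003 = 5005.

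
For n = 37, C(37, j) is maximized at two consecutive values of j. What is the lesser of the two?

For odd n = 37, C(37,j) peaks at j = (n−1)/2 and (n+1)/2; the lesser is 18.

18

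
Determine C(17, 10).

C(17,10) = C(17,7) by symmetry.
C(17,7) = (17·16·15·14·13·12·11) / 7! = 98017920 / 5040 = 19448.

19448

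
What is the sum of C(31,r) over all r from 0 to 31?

2147483648

Setting x = 1 in (1+x)^31 gives Σ C(31,r) = 2^31 = 2147483648.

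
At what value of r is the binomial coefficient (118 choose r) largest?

C(118,r) is maximized at r = 118/2 = 59.

59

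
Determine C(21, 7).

116280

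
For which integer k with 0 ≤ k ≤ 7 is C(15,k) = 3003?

C(15,k) increases on 0 ≤ k ≤ 7. C(15,4) = 1365 and C(15,5) = 3003, so k = 5.

5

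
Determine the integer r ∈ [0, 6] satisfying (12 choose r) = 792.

5

C(12,r) increases on 0 ≤ r ≤ 6. C(12,4) = 495 and C(12,5) = 792, so r = 5.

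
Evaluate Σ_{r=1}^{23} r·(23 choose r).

96468992

Since r·C(23,r) = 23·C(22,r−1), the sum is 23·2^22 = 23·4194304 = 96468992.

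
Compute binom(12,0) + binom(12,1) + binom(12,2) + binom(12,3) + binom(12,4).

794

1 + 12 + 66 + 220 + 495 = 794.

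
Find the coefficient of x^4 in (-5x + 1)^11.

The general term is C(11,j)·(-5x)^j·(1)^(11-j); the x^4 term has j = 4.
C(11,4) = 330.
Coefficient = C(11,4) · (-5)^4 = 330 · 625 = 206250.

206250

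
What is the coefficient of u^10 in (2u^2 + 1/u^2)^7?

448

General term: C(7,j)·(2u^2)^j·(1/u^2)^(7-j), with u-exponent 2j − 2(7−j) = 4j − 14.
Set 4j − 14 = 10: j = 6.
C(7,6) = 7; 2^6 = 64; 1^1 = 1.
Coefficient = 7 · 64 · 1 = 448.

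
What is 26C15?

C(26,15) = C(26,11) by symmetry.
C(26,11) = (26·25·24·23·22·21·20·19·18·17·16) / 11! = 308403583488000 / 39916800 = 7726160.

7726160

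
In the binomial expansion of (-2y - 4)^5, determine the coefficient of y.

-2560

The general term is C(5,j)·(-2y)^j·(-4)^(5-j); the y^1 term has j = 1.
C(5,1) = 5.
Coefficient = C(5,1) · (-2)^1 · (-4)^4 = 5 · (-2) · 256 = -2560.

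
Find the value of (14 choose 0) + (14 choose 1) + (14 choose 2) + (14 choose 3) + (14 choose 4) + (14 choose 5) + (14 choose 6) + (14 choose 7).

1 + 14 + 91 + 364 + 1001 + 2002 + 3003 + 3432 = 9908.

9908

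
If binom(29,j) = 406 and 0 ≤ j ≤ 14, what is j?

C(29,j) increases on 0 ≤ j ≤ 14. C(29,1) = 29 and C(29,2) = 406, so j = 2.

2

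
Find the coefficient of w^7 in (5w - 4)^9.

45000000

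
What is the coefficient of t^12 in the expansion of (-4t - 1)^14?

The general term is C(14,j)·(-4t)^j·(-1)^(14-j); the t^12 term has j = 12.
C(14,12) = 91.
Coefficient = C(14,12) · (-4)^12 = 91 · 16777216 = 1526726656.

1526726656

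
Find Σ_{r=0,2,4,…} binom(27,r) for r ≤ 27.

67108864

Even-r terms of row 27 sum to 2^26 = 67108864.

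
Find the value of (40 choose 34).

3838380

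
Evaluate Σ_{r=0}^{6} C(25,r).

245506

1 + 25 + 300 + 2300 + 12650 + 53130 + 177100 = 245506.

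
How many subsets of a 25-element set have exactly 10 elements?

3268760

Choose the 10 positions: C(25,10) = 3268760.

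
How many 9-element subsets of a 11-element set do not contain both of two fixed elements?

All 9-subsets: C(11,9) = 55. Those containing both fixed elements: C(9,7) = 36.
55 − 36 = 19.

19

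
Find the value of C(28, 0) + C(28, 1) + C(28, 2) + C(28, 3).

3683

1 + 28 + 378 + 3276 = 3683.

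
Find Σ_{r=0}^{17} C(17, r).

The entries of row 17 sum to 2^17 = 131072.

131072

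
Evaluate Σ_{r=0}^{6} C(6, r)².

924

By Vandermonde's identity, Σ C(6,r)² = C(12,6) = 924.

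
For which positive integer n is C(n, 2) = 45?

10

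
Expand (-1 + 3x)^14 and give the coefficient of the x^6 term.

The general term is C(14,j)·(-1)^j·(3x)^(14-j); the x^6 term has j = 8.
C(14,8) = 3003.
Coefficient = C(14,8) · 3^6 = 3003 · 729 = 2189187.

2189187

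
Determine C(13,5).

1287

C(13,5) = (13·12·11·10·9) / 5! = 154440 / 120 = 1287.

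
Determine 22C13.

C(22,13) = C(22,9) by symmetry.
C(22,9) = (22·21·20·19·18·17·16·15·14) / 9! = 180503769600 / 362880 = 497420.

497420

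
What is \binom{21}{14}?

116280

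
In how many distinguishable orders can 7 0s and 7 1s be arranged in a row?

Choose positions for the 0s: C(14,7) = 3432.

3432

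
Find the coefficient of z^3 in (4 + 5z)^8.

7168000

The general term is C(8,j)·(4)^j·(5z)^(8-j); the z^3 term has j = 5.
C(8,5) = 56.
Coefficient = C(8,5) · 4^5 · 5^3 = 56 · 1024 · 125 = 7168000.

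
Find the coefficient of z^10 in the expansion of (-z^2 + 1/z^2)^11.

General term: C(11,j)·(-z^2)^j·(1/z^2)^(11-j), with z-exponent 2j − 2(11−j) = 4j − 22.
Set 4j − 22 = 10: j = 8.
C(11,8) = 165; (-1)^8 = 1; 1^3 = 1.
Coefficient = 165 · 1 · 1 = 165.

165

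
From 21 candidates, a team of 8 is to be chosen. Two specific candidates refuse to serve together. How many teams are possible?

All 8-subsets: C(21,8) = 203490. Those containing both fixed elements: C(19,6) = 27132.
203490 − 27132 = 176358.

176358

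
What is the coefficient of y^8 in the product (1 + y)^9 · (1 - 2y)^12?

Coefficient of y^8 = Σ_{j} C(9,j)·1^j·C(12,8-j)·(-2)^(8-j) for j from 0 to 8.
= 126720 + (-912384) + 2128896 + (-2128896) + 997920 + (-221760) + 22176 + (-864) + 9 = 11817.

11817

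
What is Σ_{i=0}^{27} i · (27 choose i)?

Since i·C(27,i) = 27·C(26,i−1), the sum is 27·2^26 = 27·67108864 = 1811939328.

1811939328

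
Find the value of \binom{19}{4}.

C(19,4) = (19·18·17·16) / 4! = 93024 / 24 = 3876.

3876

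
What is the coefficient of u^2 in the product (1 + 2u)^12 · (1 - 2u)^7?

Coefficient of u^2 = Σ_{j} C(12,j)·2^j·C(7,2-j)·(-2)^(2-j) for j from 0 to 2.
= 84 + (-336) + 264 = 12.

12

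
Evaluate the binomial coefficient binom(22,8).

319770

C(22,8) = (22·21·20·19·18·17·16·15) / 8! = 12893126400 / 40320 = 319770.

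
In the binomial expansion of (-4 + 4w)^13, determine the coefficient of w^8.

The general term is C(13,j)·(-4)^j·(4w)^(13-j); the w^8 term has j = 5.
C(13,5) = 1287.
Coefficient = C(13,5) · (-4)^5 · 4^8 = 1287 · (-1024) · 65536 = -86369107968.

-86369107968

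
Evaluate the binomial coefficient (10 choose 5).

252

C(10,5) = (10·9·8·7·6) / 5! = 30240 / 120 = 252.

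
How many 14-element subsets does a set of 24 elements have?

1961256

C(24,14) = C(24,10) by symmetry.
C(24,10) = (24·23·22·21·20·19·18·17·16·15) / 10! = 7117005772800 / 3628800 = 1961256.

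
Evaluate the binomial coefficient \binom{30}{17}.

119759850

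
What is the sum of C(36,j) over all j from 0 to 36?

Setting x = 1 in (1+x)^36 gives Σ C(36,j) = 2^36 = 68719476736.

68719476736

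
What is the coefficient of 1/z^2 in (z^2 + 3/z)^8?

20412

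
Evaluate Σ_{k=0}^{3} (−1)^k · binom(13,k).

-220

The partial alternating sum Σ_{k=0}^{3} (−1)^k C(13,k) = (−1)^3 C(12,3) = -220.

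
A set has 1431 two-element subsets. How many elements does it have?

n(n−1)/2 = 1431 ⇒ n(n−1) = 2862. Since 54·53 = 2862, n = 54.

54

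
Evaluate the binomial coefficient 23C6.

100947

C(23,6) = (23·22·21·20·19·18) / 6! = 72681840 / 720 = 100947.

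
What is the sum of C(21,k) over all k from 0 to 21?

2097152

Setting x = 1 in (1+x)^21 gives Σ C(21,k) = 2^21 = 2097152.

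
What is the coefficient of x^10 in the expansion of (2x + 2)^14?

16400384

The general term is C(14,j)·(2x)^j·(2)^(14-j); the x^10 term has j = 10.
C(14,10) = 1001.
Coefficient = C(14,10) · 2^10 · 2^4 = 1001 · 1024 · 16 = 16400384.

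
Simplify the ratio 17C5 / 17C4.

13/5

C(n,k+1)/C(n,k) = (n−k)/(k+1) = (17−4)/(4+1) = 13/5.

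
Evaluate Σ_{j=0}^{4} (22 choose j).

9109

1 + 22 + 231 + 1540 + 7315 = 9109.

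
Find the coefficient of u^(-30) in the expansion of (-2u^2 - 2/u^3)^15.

General term: C(15,j)·(-2u^2)^j·(-2/u^3)^(15-j), with u-exponent 2j − 3(15−j) = 5j − 45.
Set 5j − 45 = -30: j = 3.
C(15,3) = 455; (-2)^3 = -8; (-2)^12 = 4096.
Coefficient = 455 · (-8) · 4096 = -14909440.

-14909440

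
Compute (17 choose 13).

2380

C(17,13) = C(17,4) by symmetry.
C(17,4) = (17·16·15·14) / 4! = 57120 / 24 = 2380.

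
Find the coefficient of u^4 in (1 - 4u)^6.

The general term is C(6,j)·(1)^j·(-4u)^(6-j); the u^4 term has j = 2.
C(6,2) = 15.
Coefficient = C(6,2) · (-4)^4 = 15 · 256 = 3840.

3840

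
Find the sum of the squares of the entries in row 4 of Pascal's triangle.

70

Σ C(4,r)² is the coefficient of x^4 in (1+x)^4(1+x)^4 = (1+x)^8, i.e. C(8,4) = 70.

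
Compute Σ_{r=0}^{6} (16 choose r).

1 + 16 + 120 + 560 + 1820 + 4368 + 8008 = 14893.

14893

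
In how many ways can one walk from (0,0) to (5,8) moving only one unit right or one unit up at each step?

Each path is a sequence of 13 steps with 5 rights: C(13,5) = 1287.

1287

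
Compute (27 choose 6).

296010

C(27,6) = (27·26·25·24·23·22) / 6! = 213127200 / 720 = 296010.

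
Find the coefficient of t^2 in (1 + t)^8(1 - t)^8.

-8

Coefficient of t^2 = Σ_{j} C(8,j)·1^j·C(8,2-j)·(-1)^(2-j) for j from 0 to 2.
= 28 + (-64) + 28 = -8.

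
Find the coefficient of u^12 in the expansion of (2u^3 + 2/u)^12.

General term: C(12,j)·(2u^3)^j·(2/u)^(12-j), with u-exponent 3j − 1(12−j) = 4j − 12.
Set 4j − 12 = 12: j = 6.
C(12,6) = 924; 2^6 = 64; 2^6 = 64.
Coefficient = 924 · 64 · 64 = 3784704.

3784704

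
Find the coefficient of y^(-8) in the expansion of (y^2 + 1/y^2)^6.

General term: C(6,j)·(y^2)^j·(1/y^2)^(6-j), with y-exponent 2j − 2(6−j) = 4j − 12.
Set 4j − 12 = -8: j = 1.
C(6,1) = 6; 1^1 = 1; 1^5 = 1.
Coefficient = 6 · 1 · 1 = 6.

6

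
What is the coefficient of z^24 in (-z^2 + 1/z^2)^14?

-14

General term: C(14,j)·(-z^2)^j·(1/z^2)^(14-j), with z-exponent 2j − 2(14−j) = 4j − 28.
Set 4j − 28 = 24: j = 13.
C(14,13) = 14; (-1)^13 = -1; 1^1 = 1.
Coefficient = 14 · (-1) · 1 = -14.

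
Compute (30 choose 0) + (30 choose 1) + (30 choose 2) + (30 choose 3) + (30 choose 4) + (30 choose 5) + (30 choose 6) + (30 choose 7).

2804012

1 + 30 + 435 + 4060 + 27405 + 142506 + 593775 + 2035800 = 2804012.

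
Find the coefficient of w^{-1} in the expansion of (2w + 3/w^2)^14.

General term: C(14,j)·(2w)^j·(3/w^2)^(14-j), with w-exponent 1j − 2(14−j) = 3j − 28.
Set 3j − 28 = -1: j = 9.
C(14,9) = 2002; 2^9 = 512; 3^5 = 243.
Coefficient = 2002 · 512 · 243 = 249080832.

249080832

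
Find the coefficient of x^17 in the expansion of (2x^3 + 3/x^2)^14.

General term: C(14,j)·(2x^3)^j·(3/x^2)^(14-j), with x-exponent 3j − 2(14−j) = 5j − 28.
Set 5j − 28 = 17: j = 9.
C(14,9) = 2002; 2^9 = 512; 3^5 = 243.
Coefficient = 2002 · 512 · 243 = 249080832.

249080832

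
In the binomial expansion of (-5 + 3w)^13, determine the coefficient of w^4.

-113115234375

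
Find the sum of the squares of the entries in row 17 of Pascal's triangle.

Σ C(17,j)² is the coefficient of x^17 in (1+x)^17(1+x)^17 = (1+x)^34, i.e. C(34,17) = 2333606220.

2333606220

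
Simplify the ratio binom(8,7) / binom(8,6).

2/7

C(n,k+1)/C(n,k) = (n−k)/(k+1) = (8−6)/(6+1) = 2/7.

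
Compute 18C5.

8568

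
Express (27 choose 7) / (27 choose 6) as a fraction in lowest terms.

C(n,k+1)/C(n,k) = (n−k)/(k+1) = (27−6)/(6+1) = 21/7 = 3.

3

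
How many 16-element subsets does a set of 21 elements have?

20349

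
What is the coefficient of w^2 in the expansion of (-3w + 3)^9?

708588

The general term is C(9,j)·(-3w)^j·(3)^(9-j); the w^2 term has j = 2.
C(9,2) = 36.
Coefficient = C(9,2) · (-3)^2 · 3^7 = 36 · 9 · 2187 = 708588.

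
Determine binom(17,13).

2380

C(17,13) = C(17,4) by symmetry.
C(17,4) = (17·16·15·14) / 4! = 57120 / 24 = 2380.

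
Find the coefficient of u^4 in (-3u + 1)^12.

The general term is C(12,j)·(-3u)^j·(1)^(12-j); the u^4 term has j = 4.
C(12,4) = 495.
Coefficient = C(12,4) · (-3)^4 = 495 · 81 = 40095.

40095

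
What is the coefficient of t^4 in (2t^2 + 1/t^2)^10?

13440

General term: C(10,j)·(2t^2)^j·(1/t^2)^(10-j), with t-exponent 2j − 2(10−j) = 4j − 20.
Set 4j − 20 = 4: j = 6.
C(10,6) = 210; 2^6 = 64; 1^4 = 1.
Coefficient = 210 · 64 · 1 = 13440.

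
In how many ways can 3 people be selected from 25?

2300

This is C(25,3) = 2300.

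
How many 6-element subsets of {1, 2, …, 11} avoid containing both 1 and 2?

336

All 6-subsets: C(11,6) = 462. Those containing both fixed elements: C(9,4) = 126.
462 − 126 = 336.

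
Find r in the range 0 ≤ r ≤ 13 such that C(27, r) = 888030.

C(27,r) increases on 0 ≤ r ≤ 13. C(27,6) = 296010 and C(27,7) = 888030, so r = 7.

7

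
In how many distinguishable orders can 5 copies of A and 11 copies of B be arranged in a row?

Choose positions for the A's: C(16,5) = 4368.

4368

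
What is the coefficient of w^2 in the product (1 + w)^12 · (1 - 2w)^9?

-6

Coefficient of w^2 = Σ_{j} C(12,j)·1^j·C(9,2-j)·(-2)^(2-j) for j from 0 to 2.
= 144 + (-216) + 66 = -6.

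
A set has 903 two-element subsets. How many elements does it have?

n(n−1)/2 = 903 ⇒ n(n−1) = 1806. Since 43·42 = 1806, n = 43.

43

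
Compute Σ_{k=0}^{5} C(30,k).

174437

1 + 30 + 435 + 4060 + 27405 + 142506 = 174437.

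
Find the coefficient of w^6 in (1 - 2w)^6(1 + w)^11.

Coefficient of w^6 = Σ_{j} C(6,j)·(-2)^j·C(11,6-j)·1^(6-j) for j from 0 to 6.
= 462 + (-5544) + 19800 + (-26400) + 13200 + (-2112) + 64 = -530.

-530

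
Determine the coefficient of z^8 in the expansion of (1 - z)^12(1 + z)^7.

Coefficient of z^8 = Σ_{j} C(12,j)·(-1)^j·C(7,8-j)·1^(8-j) for j from 1 to 8.
= (-12) + 462 + (-4620) + 17325 + (-27720) + 19404 + (-5544) + 495 = -210.

-210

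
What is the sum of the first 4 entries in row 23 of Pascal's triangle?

2048

1 + 23 + 253 + 1771 = 2048.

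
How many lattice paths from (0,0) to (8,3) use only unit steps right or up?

165

Each path is a sequence of 11 steps with 8 rights: C(11,8) = 165.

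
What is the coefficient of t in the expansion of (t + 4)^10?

2621440

The general term is C(10,j)·(t)^j·(4)^(10-j); the t^1 term has j = 1.
C(10,1) = 10.
Coefficient = C(10,1) · 4^9 = 10 · 262144 = 2621440.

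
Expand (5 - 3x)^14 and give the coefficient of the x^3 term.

-479882812500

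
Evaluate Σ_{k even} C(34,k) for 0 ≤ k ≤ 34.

8589934592

Half of (1+1)^34 + (1−1)^34 gives the even-index sum: 2^33 = 8589934592.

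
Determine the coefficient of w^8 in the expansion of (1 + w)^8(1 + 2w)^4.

3649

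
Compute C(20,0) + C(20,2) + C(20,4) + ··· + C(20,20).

Even-r terms of row 20 sum to 2^19 = 524288.

524288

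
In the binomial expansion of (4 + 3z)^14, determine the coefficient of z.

The general term is C(14,j)·(4)^j·(3z)^(14-j); the z^1 term has j = 13.
C(14,13) = 14.
Coefficient = C(14,13) · 4^13 · 3^1 = 14 · 67108864 · 3 = 2818572288.

2818572288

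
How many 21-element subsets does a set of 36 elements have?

C(36,21) = C(36,15) by symmetry.
C(36,15) = (36·35·34·33·32·31·30·29·28·27·26·25·24·23·22) / 15! = 7281003461233582080000 / 1307674368000 = 5567902560.

5567902560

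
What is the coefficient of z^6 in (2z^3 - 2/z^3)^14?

General term: C(14,j)·(2z^3)^j·(-2/z^3)^(14-j), with z-exponent 3j − 3(14−j) = 6j − 42.
Set 6j − 42 = 6: j = 8.
C(14,8) = 3003; 2^8 = 256; (-2)^6 = 64.
Coefficient = 3003 · 256 · 64 = 49201152.

49201152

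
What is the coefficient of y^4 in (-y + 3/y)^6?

-18

General term: C(6,j)·(-y)^j·(3/y)^(6-j), with y-exponent 1j − 1(6−j) = 2j − 6.
Set 2j − 6 = 4: j = 5.
C(6,5) = 6; (-1)^5 = -1; 3^1 = 3.
Coefficient = 6 · (-1) · 3 = -18.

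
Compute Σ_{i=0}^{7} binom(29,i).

2182396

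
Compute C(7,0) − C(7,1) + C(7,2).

15

The partial alternating sum Σ_{k=0}^{2} (−1)^k C(7,k) = (−1)^2 C(6,2) = 15.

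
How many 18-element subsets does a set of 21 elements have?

C(21,18) = C(21,3) by symmetry.
C(21,3) = (21·20·19) / 3! = 7980 / 6 = 1330.

1330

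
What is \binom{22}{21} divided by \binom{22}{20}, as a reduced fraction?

C(n,k+1)/C(n,k) = (n−k)/(k+1) = (22−20)/(20+1) = 2/21.

2/21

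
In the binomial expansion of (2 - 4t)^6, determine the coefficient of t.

-768

The general term is C(6,j)·(2)^j·(-4t)^(6-j); the t^1 term has j = 5.
C(6,5) = 6.
Coefficient = C(6,5) · 2^5 · (-4)^1 = 6 · 32 · (-4) = -768.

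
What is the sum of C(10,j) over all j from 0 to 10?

The entries of row 10 sum to 2^10 = 1024.

1024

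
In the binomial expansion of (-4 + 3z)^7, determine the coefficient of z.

86016

The general term is C(7,j)·(-4)^j·(3z)^(7-j); the z^1 term has j = 6.
C(7,6) = 7.
Coefficient = C(7,6) · (-4)^6 · 3^1 = 7 · 4096 · 3 = 86016.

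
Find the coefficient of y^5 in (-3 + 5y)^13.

The general term is C(13,j)·(-3)^j·(5y)^(13-j); the y^5 term has j = 8.
C(13,8) = 1287.
Coefficient = C(13,8) · (-3)^8 · 5^5 = 1287 · 6561 · 3125 = 26387521875.

26387521875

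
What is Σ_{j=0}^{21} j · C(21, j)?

Differentiating (1+x)^21 and setting x=1: Σ j·C(21,j) = 21·2^20 = 22020096.

22020096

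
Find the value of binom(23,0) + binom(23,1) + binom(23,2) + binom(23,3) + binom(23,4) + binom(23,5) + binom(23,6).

145499

1 + 23 + 253 + 1771 + 8855 + 33649 + 100947 = 145499.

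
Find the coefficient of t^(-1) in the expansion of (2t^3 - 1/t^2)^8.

-448

General term: C(8,j)·(2t^3)^j·(-1/t^2)^(8-j), with t-exponent 3j − 2(8−j) = 5j − 16.
Set 5j − 16 = -1: j = 3.
C(8,3) = 56; 2^3 = 8; (-1)^5 = -1.
Coefficient = 56 · 8 · (-1) = -448.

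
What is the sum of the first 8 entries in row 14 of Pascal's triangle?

9908

1 + 14 + 91 + 364 + 1001 + 2002 + 3003 + 3432 = 9908.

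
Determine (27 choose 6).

C(27,6) = (27·26·25·24·23·22) / 6! = 213127200 / 720 = 296010.

296010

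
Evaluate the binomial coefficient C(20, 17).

C(20,17) = C(20,3) by symmetry.
C(20,3) = (20·19·18) / 3! = 6840 / 6 = 1140.

1140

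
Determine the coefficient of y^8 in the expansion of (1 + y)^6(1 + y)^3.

9

(1 + y)^6(1 + y)^3 = (1 + y)^9, so the coefficient of y^8 is C(9,8)·1^8 = 9·1 = 9.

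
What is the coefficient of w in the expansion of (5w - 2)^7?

2240

The general term is C(7,j)·(5w)^j·(-2)^(7-j); the w^1 term has j = 1.
C(7,1) = 7.
Coefficient = C(7,1) · 5^1 · (-2)^6 = 7 · 5 · 64 = 2240.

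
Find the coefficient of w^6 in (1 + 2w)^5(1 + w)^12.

51908

Coefficient of w^6 = Σ_{j} C(5,j)·2^j·C(12,6-j)·1^(6-j) for j from 0 to 5.
= 924 + 7920 + 19800 + 17600 + 5280 + 384 = 51908.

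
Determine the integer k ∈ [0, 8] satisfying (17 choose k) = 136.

2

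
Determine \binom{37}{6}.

2324784

C(37,6) = (37·36·35·34·33·32) / 6! = 1673844480 / 720 = 2324784.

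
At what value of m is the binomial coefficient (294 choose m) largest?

147

C(294,m) is maximized at m = 294/2 = 147.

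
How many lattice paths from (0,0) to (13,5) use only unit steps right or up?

Each path is a sequence of 18 steps with 13 rights: C(18,13) = 8568.

8568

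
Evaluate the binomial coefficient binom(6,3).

20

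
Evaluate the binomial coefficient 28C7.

1184040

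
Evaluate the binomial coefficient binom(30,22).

5852925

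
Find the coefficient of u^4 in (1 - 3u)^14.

81081

The general term is C(14,j)·(1)^j·(-3u)^(14-j); the u^4 term has j = 10.
C(14,10) = 1001.
Coefficient = C(14,10) · (-3)^4 = 1001 · 81 = 81081.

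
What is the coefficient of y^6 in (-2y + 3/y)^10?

General term: C(10,j)·(-2y)^j·(3/y)^(10-j), with y-exponent 1j − 1(10−j) = 2j − 10.
Set 2j − 10 = 6: j = 8.
C(10,8) = 45; (-2)^8 = 256; 3^2 = 9.
Coefficient = 45 · 256 · 9 = 103680.

103680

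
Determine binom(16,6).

C(16,6) = (16·15·14·13·12·11) / 6! = 5765760 / 720 = 8008.

8008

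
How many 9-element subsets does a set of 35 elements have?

C(35,9) = (35·34·33·32·31·30·29·28·27) / 9! = 25622035084800 / 362880 = 70607460.

70607460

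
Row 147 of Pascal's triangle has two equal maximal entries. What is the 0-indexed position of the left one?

73

For odd n = 147, C(147,r) peaks at r = (n−1)/2 and (n+1)/2; the lower is 73.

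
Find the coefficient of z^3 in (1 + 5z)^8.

7000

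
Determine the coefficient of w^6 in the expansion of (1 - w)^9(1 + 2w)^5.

Coefficient of w^6 = Σ_{j} C(9,j)·(-1)^j·C(5,6-j)·2^(6-j) for j from 1 to 6.
= (-288) + 2880 + (-6720) + 5040 + (-1260) + 84 = -264.

-264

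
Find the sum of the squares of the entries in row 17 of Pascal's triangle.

Σ C(17,r)² is the coefficient of x^17 in (1+x)^17(1+x)^17 = (1+x)^34, i.e. C(34,17) = 2333606220.

2333606220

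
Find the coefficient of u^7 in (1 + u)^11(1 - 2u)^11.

-2706

Coefficient of u^7 = Σ_{j} C(11,j)·1^j·C(11,7-j)·(-2)^(7-j) for j from 0 to 7.
= (-42240) + 325248 + (-813120) + 871200 + (-435600) + 101640 + (-10164) + 330 = -2706.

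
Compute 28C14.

40116600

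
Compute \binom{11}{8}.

C(11,8) = C(11,3) by symmetry.
C(11,3) = (11·10·9) / 3! = 990 / 6 = 165.

165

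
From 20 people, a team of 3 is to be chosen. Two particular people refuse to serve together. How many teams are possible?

1122

All 3-subsets: C(20,3) = 1140. Those containing both fixed elements: C(18,1) = 18.
1140 − 18 = 1122.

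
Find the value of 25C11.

4457400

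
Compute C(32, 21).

129024480

C(32,21) = C(32,11) by symmetry.
C(32,11) = (32·31·30·29·28·27·26·25·24·23·22) / 11! = 5150244363264000 / 39916800 = 129024480.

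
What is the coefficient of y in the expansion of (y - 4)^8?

-131072

The general term is C(8,j)·(y)^j·(-4)^(8-j); the y^1 term has j = 1.
C(8,1) = 8.
Coefficient = C(8,1) · (-4)^7 = 8 · (-16384) = -131072.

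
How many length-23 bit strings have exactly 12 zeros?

1352078

Choose the 12 positions: C(23,12) = 1352078.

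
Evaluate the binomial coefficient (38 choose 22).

22239974430

C(38,22) = C(38,16) by symmetry.
C(38,16) = (38·37·36·35·34·33·32·31·30·29·28·27·26·25·24·23) / 16! = 465322312113382563840000 / 20922789888000 = 22239974430.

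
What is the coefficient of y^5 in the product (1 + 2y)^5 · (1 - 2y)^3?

Coefficient of y^5 = Σ_{j} C(5,j)·2^j·C(3,5-j)·(-2)^(5-j) for j from 2 to 5.
= (-320) + 960 + (-480) + 32 = 192.

192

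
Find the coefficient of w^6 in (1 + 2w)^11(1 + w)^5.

170610

Coefficient of w^6 = Σ_{j} C(11,j)·2^j·C(5,6-j)·1^(6-j) for j from 1 to 6.
= 22 + 1100 + 13200 + 52800 + 73920 + 29568 = 170610.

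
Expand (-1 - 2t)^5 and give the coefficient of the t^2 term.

The general term is C(5,j)·(-1)^j·(-2t)^(5-j); the t^2 term has j = 3.
C(5,3) = 10.
Coefficient = C(5,3) · (-1)^3 · (-2)^2 = 10 · (-1) · 4 = -40.

-40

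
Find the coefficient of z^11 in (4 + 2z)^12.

98304

The general term is C(12,j)·(4)^j·(2z)^(12-j); the z^11 term has j = 1.
C(12,1) = 12.
Coefficient = C(12,1) · 4^1 · 2^11 = 12 · 4 · 2048 = 98304.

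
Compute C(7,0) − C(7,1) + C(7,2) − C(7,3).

-20

The partial alternating sum Σ_{k=0}^{3} (−1)^k C(7,k) = (−1)^3 C(6,3) = -20.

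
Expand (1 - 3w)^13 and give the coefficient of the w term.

The general term is C(13,j)·(1)^j·(-3w)^(13-j); the w^1 term has j = 12.
C(13,12) = 13.
Coefficient = C(13,12) · (-3)^1 = 13 · (-3) = -39.

-39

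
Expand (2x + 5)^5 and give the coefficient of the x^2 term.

The general term is C(5,j)·(2x)^j·(5)^(5-j); the x^2 term has j = 2.
C(5,2) = 10.
Coefficient = C(5,2) · 2^2 · 5^3 = 10 · 4 · 125 = 5000.

5000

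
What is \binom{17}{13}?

2380

C(17,13) = C(17,4) by symmetry.
C(17,4) = (17·16·15·14) / 4! = 57120 / 24 = 2380.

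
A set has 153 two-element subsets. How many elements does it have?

n(n−1)/2 = 153 ⇒ n(n−1) = 306. Since 18·17 = 306, n = 18.

18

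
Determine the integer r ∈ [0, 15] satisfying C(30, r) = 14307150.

C(30,r) increases on 0 ≤ r ≤ 15. C(30,8) = 5852925 and C(30,9) = 14307150, so r = 9.

9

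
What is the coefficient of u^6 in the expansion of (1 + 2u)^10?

13440

The general term is C(10,j)·(1)^j·(2u)^(10-j); the u^6 term has j = 4.
C(10,4) = 210.
Coefficient = C(10,4) · 2^6 = 210 · 64 = 13440.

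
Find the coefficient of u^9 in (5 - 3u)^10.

The general term is C(10,j)·(5)^j·(-3u)^(10-j); the u^9 term has j = 1.
C(10,1) = 10.
Coefficient = C(10,1) · 5^1 · (-3)^9 = 10 · 5 · (-19683) = -984150.

-984150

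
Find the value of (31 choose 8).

7888725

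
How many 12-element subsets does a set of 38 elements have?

2707475148

C(38,12) = (38·37·36·35·34·33·32·31·30·29·28·27) / 12! = 1296884927852236800 / 479001600 = 2707475148.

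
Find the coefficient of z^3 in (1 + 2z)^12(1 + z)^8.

Coefficient of z^3 = Σ_{j} C(12,j)·2^j·C(8,3-j)·1^(3-j) for j from 0 to 3.
= 56 + 672 + 2112 + 1760 = 4600.

4600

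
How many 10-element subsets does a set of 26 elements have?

C(26,10) = (26·25·24·23·22·21·20·19·18·17) / 10! = 19275223968000 / 3628800 = 5311735.

5311735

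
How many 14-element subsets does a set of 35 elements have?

C(35,14) = (35·34·33·32·31·30·29·28·27·26·25·24·23·22) / 14! = 202250096145377280000 / 87178291200 = 2319959400.

2319959400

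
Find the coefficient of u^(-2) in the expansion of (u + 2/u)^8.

1792

General term: C(8,j)·(u)^j·(2/u)^(8-j), with u-exponent 1j − 1(8−j) = 2j − 8.
Set 2j − 8 = -2: j = 3.
C(8,3) = 56; 1^3 = 1; 2^5 = 32.
Coefficient = 56 · 1 · 32 = 1792.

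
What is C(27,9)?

C(27,9) = (27·26·25·24·23·22·21·20·19) / 9! = 1700755056000 / 362880 = 4686825.

4686825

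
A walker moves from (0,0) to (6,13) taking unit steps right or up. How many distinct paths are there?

Each path is a sequence of 19 steps with 6 rights: C(19,6) = 27132.

27132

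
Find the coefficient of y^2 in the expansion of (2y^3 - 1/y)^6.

60

General term: C(6,j)·(2y^3)^j·(-1/y)^(6-j), with y-exponent 3j − 1(6−j) = 4j − 6.
Set 4j − 6 = 2: j = 2.
C(6,2) = 15; 2^2 = 4; (-1)^4 = 1.
Coefficient = 15 · 4 · 1 = 60.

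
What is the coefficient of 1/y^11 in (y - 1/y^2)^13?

1287

General term: C(13,j)·(y)^j·(-1/y^2)^(13-j), with y-exponent 1j − 2(13−j) = 3j − 26.
Set 3j − 26 = -11: j = 5.
C(13,5) = 1287; 1^5 = 1; (-1)^8 = 1.
Coefficient = 1287 · 1 · 1 = 1287.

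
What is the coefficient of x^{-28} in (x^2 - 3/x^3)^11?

General term: C(11,j)·(x^2)^j·(-3/x^3)^(11-j), with x-exponent 2j − 3(11−j) = 5j − 33.
Set 5j − 33 = -28: j = 1.
C(11,1) = 11; 1^1 = 1; (-3)^10 = 59049.
Coefficient = 11 · 1 · 59049 = 649539.

649539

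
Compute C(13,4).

C(13,4) = (13·12·11·10) / 4! = 17160 / 24 = 715.

715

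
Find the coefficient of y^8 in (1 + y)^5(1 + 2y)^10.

321120

Coefficient of y^8 = Σ_{j} C(5,j)·1^j·C(10,8-j)·2^(8-j) for j from 0 to 5.
= 11520 + 76800 + 134400 + 80640 + 16800 + 960 = 321120.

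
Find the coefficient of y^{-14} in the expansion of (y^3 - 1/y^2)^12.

66

General term: C(12,j)·(y^3)^j·(-1/y^2)^(12-j), with y-exponent 3j − 2(12−j) = 5j − 24.
Set 5j − 24 = -14: j = 2.
C(12,2) = 66; 1^2 = 1; (-1)^10 = 1.
Coefficient = 66 · 1 · 1 = 66.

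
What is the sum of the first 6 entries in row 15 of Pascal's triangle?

4944

1 + 15 + 105 + 455 + 1365 + 3003 = 4944.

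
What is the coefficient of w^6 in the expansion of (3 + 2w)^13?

240185088

The general term is C(13,j)·(3)^j·(2w)^(13-j); the w^6 term has j = 7.
C(13,7) = 1716.
Coefficient = C(13,7) · 3^7 · 2^6 = 1716 · 2187 · 64 = 240185088.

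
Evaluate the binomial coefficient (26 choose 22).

14950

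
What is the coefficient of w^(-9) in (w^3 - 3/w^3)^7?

General term: C(7,j)·(w^3)^j·(-3/w^3)^(7-j), with w-exponent 3j − 3(7−j) = 6j − 21.
Set 6j − 21 = -9: j = 2.
C(7,2) = 21; 1^2 = 1; (-3)^5 = -243.
Coefficient = 21 · 1 · (-243) = -5103.

-5103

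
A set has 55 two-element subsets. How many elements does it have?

n(n−1)/2 = 55 ⇒ n(n−1) = 110. Since 11·10 = 110, n = 11.

11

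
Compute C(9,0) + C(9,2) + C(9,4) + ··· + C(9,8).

256

Even-k terms of row 9 sum to 2^8 = 256.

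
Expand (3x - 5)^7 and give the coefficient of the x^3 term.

The general term is C(7,j)·(3x)^j·(-5)^(7-j); the x^3 term has j = 3.
C(7,3) = 35.
Coefficient = C(7,3) · 3^3 · (-5)^4 = 35 · 27 · 625 = 590625.

590625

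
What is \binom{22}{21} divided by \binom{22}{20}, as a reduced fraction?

2/21

C(n,k+1)/C(n,k) = (n−k)/(k+1) = (22−20)/(20+1) = 2/21.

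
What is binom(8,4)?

70

C(8,4) = (8·7·6·5) / 4! = 1680 / 24 = 70.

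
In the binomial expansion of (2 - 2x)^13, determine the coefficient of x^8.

The general term is C(13,j)·(2)^j·(-2x)^(13-j); the x^8 term has j = 5.
C(13,5) = 1287.
Coefficient = C(13,5) · 2^5 · (-2)^8 = 1287 · 32 · 256 = 10543104.

10543104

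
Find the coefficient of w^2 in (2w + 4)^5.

2560

The general term is C(5,j)·(2w)^j·(4)^(5-j); the w^2 term has j = 2.
C(5,2) = 10.
Coefficient = C(5,2) · 2^2 · 4^3 = 10 · 4 · 64 = 2560.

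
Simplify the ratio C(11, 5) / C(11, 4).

C(n,k+1)/C(n,k) = (n−k)/(k+1) = (11−4)/(4+1) = 7/5.

7/5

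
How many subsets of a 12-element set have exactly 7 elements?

Choose the 7 positions: C(12,7) = 792.

792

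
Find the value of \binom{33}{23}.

C(33,23) = C(33,10) by symmetry.
C(33,10) = (33·32·31·30·29·28·27·26·25·24) / 10! = 335885501952000 / 3628800 = 92561040.

92561040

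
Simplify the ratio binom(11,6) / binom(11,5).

1

C(n,k+1)/C(n,k) = (n−k)/(k+1) = (11−5)/(5+1) = 6/6 = 1.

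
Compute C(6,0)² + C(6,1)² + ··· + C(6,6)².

By Vandermonde's identity, Σ C(6,r)² = C(12,6) = 924.

924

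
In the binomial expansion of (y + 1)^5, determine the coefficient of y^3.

The general term is C(5,j)·(y)^j·(1)^(5-j); the y^3 term has j = 3.
C(5,3) = 10.
Coefficient = C(5,3) = 10.

10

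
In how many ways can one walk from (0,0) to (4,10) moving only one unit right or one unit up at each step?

1001

Each path is a sequence of 14 steps with 4 rights: C(14,4) = 1001.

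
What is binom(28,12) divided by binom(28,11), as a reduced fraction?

C(n,k+1)/C(n,k) = (n−k)/(k+1) = (28−11)/(11+1) = 17/12.

17/12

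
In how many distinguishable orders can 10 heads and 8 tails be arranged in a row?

Choose positions for the heads: C(18,10) = 43758.

43758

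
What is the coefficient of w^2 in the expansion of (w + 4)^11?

The general term is C(11,j)·(w)^j·(4)^(11-j); the w^2 term has j = 2.
C(11,2) = 55.
Coefficient = C(11,2) · 4^9 = 55 · 262144 = 14417920.

14417920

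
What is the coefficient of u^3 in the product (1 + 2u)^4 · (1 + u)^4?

Coefficient of u^3 = Σ_{j} C(4,j)·2^j·C(4,3-j)·1^(3-j) for j from 0 to 3.
= 4 + 48 + 96 + 32 = 180.

180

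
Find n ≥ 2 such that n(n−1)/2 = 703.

38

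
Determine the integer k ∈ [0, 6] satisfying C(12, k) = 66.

2

C(12,k) increases on 0 ≤ k ≤ 6. C(12,1) = 12 and C(12,2) = 66, so k = 2.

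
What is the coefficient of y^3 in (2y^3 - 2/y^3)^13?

14057472

General term: C(13,j)·(2y^3)^j·(-2/y^3)^(13-j), with y-exponent 3j − 3(13−j) = 6j − 39.
Set 6j − 39 = 3: j = 7.
C(13,7) = 1716; 2^7 = 128; (-2)^6 = 64.
Coefficient = 1716 · 128 · 64 = 14057472.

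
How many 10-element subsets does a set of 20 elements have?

184756

C(20,10) = (20·19·18·17·16·15·14·13·12·11) / 10! = 670442572800 / 3628800 = 184756.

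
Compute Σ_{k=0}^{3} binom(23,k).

1 + 23 + 253 + 1771 = 2048.

2048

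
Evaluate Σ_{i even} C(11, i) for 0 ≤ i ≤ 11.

Even-i terms of row 11 sum to 2^10 = 1024.

1024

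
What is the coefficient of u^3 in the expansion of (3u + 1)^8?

1512

The general term is C(8,j)·(3u)^j·(1)^(8-j); the u^3 term has j = 3.
C(8,3) = 56.
Coefficient = C(8,3) · 3^3 = 56 · 27 = 1512.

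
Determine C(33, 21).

C(33,21) = C(33,12) by symmetry.
C(33,12) = (33·32·31·30·29·28·27·26·25·24·23·22) / 12! = 169958063987712000 / 479001600 = 354817320.

354817320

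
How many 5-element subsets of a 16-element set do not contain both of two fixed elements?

All 5-subsets: C(16,5) = 4368. Those containing both fixed elements: C(14,3) = 364.
4368 − 364 = 4004.

4004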